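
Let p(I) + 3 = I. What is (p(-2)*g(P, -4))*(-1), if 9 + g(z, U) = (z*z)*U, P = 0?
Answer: -45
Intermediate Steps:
p(I) = -3 + I
g(z, U) = -9 + U*z**2 (g(z, U) = -9 + (z*z)*U = -9 + z**2*U = -9 + U*z**2)
(p(-2)*g(P, -4))*(-1) = ((-3 - 2)*(-9 - 4*0**2))*(-1) = -5*(-9 - 4*0)*(-1) = -5*(-9 + 0)*(-1) = -5*(-9)*(-1) = 45*(-1) = -45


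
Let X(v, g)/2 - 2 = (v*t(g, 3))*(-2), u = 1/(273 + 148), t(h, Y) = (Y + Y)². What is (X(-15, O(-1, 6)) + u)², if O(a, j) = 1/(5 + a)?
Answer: 830002992025/177241 ≈ 4.6829e+6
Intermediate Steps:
t(h, Y) = 4*Y² (t(h, Y) = (2*Y)² = 4*Y²)
u = 1/421 ≈ 0.0023753
X(v, g) = 4 - 144*v (X(v, g) = 4 + 2*((v*(4*3²))*(-2)) = 4 + 2*((v*(4*9))*(-2)) = 4 + 2*((v*36)*(-2)) = 4 + 2*((36*v)*(-2)) = 4 + 2*(-72*v) = 4 - 144*v)
(X(-15, O(-1, 6)) + u)² = ((4 - 144*(-15)) + 1/421)² = ((4 + 2160) + 1/421)² = (2164 + 1/421)² = (911045/421)² = 830002992025/177241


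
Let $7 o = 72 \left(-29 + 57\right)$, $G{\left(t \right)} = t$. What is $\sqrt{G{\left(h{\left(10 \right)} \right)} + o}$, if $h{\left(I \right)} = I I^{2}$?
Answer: $2 \sqrt{322} \approx 35.889$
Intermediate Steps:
$h{\left(I \right)} = I^{3}$
$o = 288$ ($o = \frac{72 \left(-29 + 57\right)}{7} = \frac{72 \cdot 28}{7} = \frac{1}{7} \cdot 2016 = 288$)
$\sqrt{G{\left(h{\left(10 \right)} \right)} + o} = \sqrt{10^{3} + 288} = \sqrt{1000 + 288} = \sqrt{1288} = 2 \sqrt{322}$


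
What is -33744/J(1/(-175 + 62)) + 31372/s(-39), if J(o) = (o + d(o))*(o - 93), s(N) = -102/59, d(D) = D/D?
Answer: -66713701309/3752070 ≈ -17781.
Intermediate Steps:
d(D) = 1
s(N) = -102/59 (s(N) = -102*1/59 = -102/59)
J(o) = (1 + o)*(-93 + o) (J(o) = (o + 1)*(o - 93) = (1 + o)*(-93 + o))
-33744/J(1/(-175 + 62)) + 31372/s(-39) = -33744/(-93 + (1/(-175 + 62))**2 - 92/(-175 + 62)) + 31372/(-102/59) = -33744/(-93 + (1/(-113))**2 - 92/(-113)) + 31372*(-59/102) = -33744/(-93 + (-1/113)**2 - 92*(-1/113)) - 925474/51 = -33744/(-93 + 1/12769 + 92/113) - 925474/51 = -33744/(-1177120/12769) - 925474/51 = -33744*(-12769/1177120) - 925474/51 = 26929821/73570 - 925474/51 = -66713701309/3752070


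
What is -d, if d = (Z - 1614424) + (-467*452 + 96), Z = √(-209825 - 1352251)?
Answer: 1825412 - 6*I*√43391 ≈ 1.8254e+6 - 1249.8*I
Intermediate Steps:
Z = 6*I*√43391 (Z = √(-1562076) = 6*I*√43391 ≈ 1249.8*I)
d = -1825412 + 6*I*√43391 (d = (6*I*√43391 - 1614424) + (-467*452 + 96) = (-1614424 + 6*I*√43391) + (-211084 + 96) = (-1614424 + 6*I*√43391) - 210988 = -1825412 + 6*I*√43391 ≈ -1.8254e+6 + 1249.8*I)
-d = -(-1825412 + 6*I*√43391) = 1825412 - 6*I*√43391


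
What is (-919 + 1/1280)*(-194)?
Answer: 114102943/640 ≈ 1.7829e+5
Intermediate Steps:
(-919 + 1/1280)*(-194) = -1176319/1280*(-194) = 114102943/640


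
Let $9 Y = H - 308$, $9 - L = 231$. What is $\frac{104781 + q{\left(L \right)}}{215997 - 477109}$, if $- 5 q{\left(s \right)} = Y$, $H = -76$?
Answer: $- \frac{1571843}{3916680} \approx -0.40132$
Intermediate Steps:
$L = -222$ ($L = 9 - 231 = -222$)
$Y = - \frac{128}{3}$ ($Y = \frac{-76 - 308}{9} = \frac{1}{9} \left(-384\right) = - \frac{128}{3} \approx -42.667$)
$q{\left(s \right)} = \frac{128}{15}$ ($q{\left(s \right)} = \left(- \frac{1}{5}\right) \left(- \frac{128}{3}\right) = \frac{128}{15}$)
$\frac{104781 + q{\left(L \right)}}{215997 - 477109} = \frac{104781 + \frac{128}{15}}{215997 - 477109} = \frac{1571843}{15 \left(-261112\right)} = \frac{1571843}{15} \left(- \frac{1}{261112}\right) = - \frac{1571843}{3916680}$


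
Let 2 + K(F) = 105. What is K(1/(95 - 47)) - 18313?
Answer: -18210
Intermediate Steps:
K(F) = 103 (K(F) = -2 + 105 = 103)
K(1/(95 - 47)) - 18313 = 103 - 18313 = -18210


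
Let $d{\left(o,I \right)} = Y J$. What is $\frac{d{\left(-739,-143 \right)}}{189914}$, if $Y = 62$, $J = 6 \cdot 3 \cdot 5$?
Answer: $\frac{2790}{94957} \approx 0.029382$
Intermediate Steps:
$J = 90$ ($J = 18 \cdot 5 = 90$)
$d{\left(o,I \right)} = 5580$ ($d{\left(o,I \right)} = 62 \cdot 90 = 5580$)
$\frac{d{\left(-739,-143 \right)}}{189914} = \frac{5580}{189914} = 5580 \cdot \frac{1}{189914} = \frac{2790}{94957}$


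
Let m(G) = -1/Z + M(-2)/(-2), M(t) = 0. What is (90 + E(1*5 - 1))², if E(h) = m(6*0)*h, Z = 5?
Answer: 198916/25 ≈ 7956.6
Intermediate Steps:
m(G) = -⅕ (m(G) = -1/5 + 0/(-2) = -1*⅕ + 0*(-½) = -⅕ + 0 = -⅕)
E(h) = -h/5
(90 + E(1*5 - 1))² = (90 - (1*5 - 1)/5)² = (90 - (5 - 1)/5)² = (90 - ⅕*4)² = (90 - ⅘)² = (446/5)² = 198916/25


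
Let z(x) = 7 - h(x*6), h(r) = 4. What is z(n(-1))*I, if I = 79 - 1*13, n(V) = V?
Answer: 198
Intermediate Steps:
z(x) = 3 (z(x) = 7 - 1*4 = 7 - 4 = 3)
I = 66 (I = 79 - 13 = 66)
z(n(-1))*I = 3*66 = 198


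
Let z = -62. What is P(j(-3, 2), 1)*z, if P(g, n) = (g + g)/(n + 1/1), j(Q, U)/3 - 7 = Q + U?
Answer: -1116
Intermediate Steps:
j(Q, U) = 21 + 3*Q + 3*U (j(Q, U) = 21 + 3*(Q + U) = 21 + (3*Q + 3*U) = 21 + 3*Q + 3*U)
P(g, n) = 2*g/(1 + n) (P(g, n) = (2*g)/(n + 1) = (2*g)/(1 + n) = 2*g/(1 + n))
P(j(-3, 2), 1)*z = (2*(21 + 3*(-3) + 3*2)/(1 + 1))*(-62) = (2*(21 - 9 + 6)/2)*(-62) = (2*18*(1/2))*(-62) = 18*(-62) = -1116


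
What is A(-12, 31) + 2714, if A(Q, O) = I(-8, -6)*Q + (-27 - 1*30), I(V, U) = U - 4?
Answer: 2777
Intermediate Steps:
I(V, U) = -4 + U
A(Q, O) = -57 - 10*Q (A(Q, O) = (-4 - 6)*Q + (-27 - 1*30) = -10*Q + (-27 - 30) = -10*Q - 57 = -57 - 10*Q)
A(-12, 31) + 2714 = (-57 - 10*(-12)) + 2714 = (-57 + 120) + 2714 = 63 + 2714 = 2777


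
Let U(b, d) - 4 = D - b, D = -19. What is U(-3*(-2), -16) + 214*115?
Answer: 24589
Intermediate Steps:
U(b, d) = -15 - b (U(b, d) = 4 + (-19 - b) = -15 - b)
U(-3*(-2), -16) + 214*115 = (-15 - (-3)*(-2)) + 214*115 = (-15 - 1*6) + 24610 = (-15 - 6) + 24610 = -21 + 24610 = 24589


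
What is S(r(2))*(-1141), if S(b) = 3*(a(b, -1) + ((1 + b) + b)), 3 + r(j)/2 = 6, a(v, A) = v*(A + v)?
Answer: -147189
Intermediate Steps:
r(j) = 6 (r(j) = -6 + 2*6 = -6 + 12 = 6)
S(b) = 3 + 6*b + 3*b*(-1 + b) (S(b) = 3*(b*(-1 + b) + ((1 + b) + b)) = 3*(b*(-1 + b) + (1 + 2*b)) = 3*(1 + 2*b + b*(-1 + b)) = 3 + 6*b + 3*b*(-1 + b))
S(r(2))*(-1141) = (3 + 3*6 + 3*6**2)*(-1141) = (3 + 18 + 3*36)*(-1141) = (3 + 18 + 108)*(-1141) = 129*(-1141) = -147189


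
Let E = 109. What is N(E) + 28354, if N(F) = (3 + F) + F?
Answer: 28575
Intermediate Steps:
N(F) = 3 + 2*F
N(E) + 28354 = (3 + 2*109) + 28354 = (3 + 218) + 28354 = 221 + 28354 = 28575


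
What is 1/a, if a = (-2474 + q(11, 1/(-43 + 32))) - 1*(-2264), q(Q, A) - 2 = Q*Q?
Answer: -1/87 ≈ -0.011494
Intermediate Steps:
q(Q, A) = 2 + Q**2 (q(Q, A) = 2 + Q*Q = 2 + Q**2)
a = -87 (a = (-2474 + (2 + 11**2)) - 1*(-2264) = (-2474 + (2 + 121)) + 2264 = (-2474 + 123) + 2264 = -2351 + 2264 = -87)
1/a = 1/(-87) = -1/87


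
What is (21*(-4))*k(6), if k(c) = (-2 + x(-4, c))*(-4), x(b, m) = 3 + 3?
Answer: 1344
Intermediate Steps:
x(b, m) = 6
k(c) = -16 (k(c) = (-2 + 6)*(-4) = 4*(-4) = -16)
(21*(-4))*k(6) = (21*(-4))*(-16) = -84*(-16) = 1344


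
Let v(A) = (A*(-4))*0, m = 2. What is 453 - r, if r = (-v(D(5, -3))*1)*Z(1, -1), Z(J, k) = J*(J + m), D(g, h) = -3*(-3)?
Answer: 453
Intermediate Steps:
D(g, h) = 9
Z(J, k) = J*(2 + J) (Z(J, k) = J*(J + 2) = J*(2 + J))
v(A) = 0 (v(A) = -4*A*0 = 0)
r = 0 (r = (-1*0*1)*(1*(2 + 1)) = (0*1)*(1*3) = 0*3 = 0)
453 - r = 453 - 1*0 = 453 + 0 = 453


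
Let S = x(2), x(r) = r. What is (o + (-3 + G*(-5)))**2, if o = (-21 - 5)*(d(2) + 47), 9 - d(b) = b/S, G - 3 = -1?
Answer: 2082249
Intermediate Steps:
G = 2 (G = 3 - 1 = 2)
S = 2
d(b) = 9 - b/2
o = -1430 (o = (-21 - 5)*((9 - 1/2*2) + 47) = -26*((9 - 1) + 47) = -26*(8 + 47) = -26*55 = -1430)
(o + (-3 + G*(-5)))**2 = (-1430 + (-3 + 2*(-5)))**2 = (-1430 + (-3 - 10))**2 = (-1430 - 13)**2 = (-1443)**2 = 2082249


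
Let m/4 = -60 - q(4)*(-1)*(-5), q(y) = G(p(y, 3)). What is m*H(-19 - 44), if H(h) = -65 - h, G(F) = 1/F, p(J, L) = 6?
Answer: 1460/3 ≈ 486.67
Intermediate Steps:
q(y) = 1/6
m = -730/3 (m = 4*(-60 - (1/6)*(-1)*(-5)) = 4*(-60 - (-1)*(-5)/6) = 4*(-60 - 1*5/6) = 4*(-60 - 5/6) = 4*(-365/6) = -730/3 ≈ -243.33)
m*H(-19 - 44) = -730*(-65 - (-19 - 44))/3 = -730*(-65 - 1*(-63))/3 = -730*(-65 + 63)/3 = -730/3*(-2) = 1460/3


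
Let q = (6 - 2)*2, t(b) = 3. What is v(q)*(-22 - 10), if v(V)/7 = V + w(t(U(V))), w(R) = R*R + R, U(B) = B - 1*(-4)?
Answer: -4480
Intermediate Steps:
U(B) = 4 + B (U(B) = B + 4 = 4 + B)
q = 8 (q = 4*2 = 8)
w(R) = R + R² (w(R) = R² + R = R + R²)
v(V) = 84 + 7*V (v(V) = 7*(V + 3*(1 + 3)) = 7*(V + 3*4) = 7*(V + 12) = 7*(12 + V) = 84 + 7*V)
v(q)*(-22 - 10) = (84 + 7*8)*(-22 - 10) = (84 + 56)*(-32) = 140*(-32) = -4480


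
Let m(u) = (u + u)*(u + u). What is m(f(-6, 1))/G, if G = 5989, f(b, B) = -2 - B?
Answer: 36/5989 ≈ 0.0060110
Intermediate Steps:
m(u) = 4*u**2 (m(u) = (2*u)*(2*u) = 4*u**2)
m(f(-6, 1))/G = (4*(-2 - 1*1)**2)/5989 = (4*(-2 - 1)**2)*(1/5989) = (4*(-3)**2)*(1/5989) = (4*9)*(1/5989) = 36*(1/5989) = 36/5989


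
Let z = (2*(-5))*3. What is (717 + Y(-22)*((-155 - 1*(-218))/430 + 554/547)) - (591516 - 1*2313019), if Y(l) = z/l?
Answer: 891184223683/517462 ≈ 1.7222e+6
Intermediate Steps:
z = -30 (z = -10*3 = -30)
Y(l) = -30/l
(717 + Y(-22)*((-155 - 1*(-218))/430 + 554/547)) - (591516 - 1*2313019) = (717 + (-30/(-22))*((-155 - 1*(-218))/430 + 554/547)) - (591516 - 1*2313019) = (717 + (-30*(-1/22))*((-155 + 218)*(1/430) + 554*(1/547))) - (591516 - 2313019) = (717 + 15*(63*(1/430) + 554/547)/11) - 1*(-1721503) = (717 + 15*(63/430 + 554/547)/11) + 1721503 = (717 + (15/11)*(272681/235210)) + 1721503 = (717 + 818043/517462) + 1721503 = 371838297/517462 + 1721503 = 891184223683/517462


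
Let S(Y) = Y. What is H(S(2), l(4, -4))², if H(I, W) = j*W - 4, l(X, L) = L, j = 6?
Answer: 784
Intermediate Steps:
H(I, W) = -4 + 6*W (H(I, W) = 6*W - 4 = -4 + 6*W)
H(S(2), l(4, -4))² = (-4 + 6*(-4))² = (-4 - 24)² = (-28)² = 784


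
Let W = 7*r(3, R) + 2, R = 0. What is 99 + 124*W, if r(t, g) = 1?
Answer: 1215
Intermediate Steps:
W = 9 (W = 7*1 + 2 = 7 + 2 = 9)
99 + 124*W = 99 + 124*9 = 99 + 1116 = 1215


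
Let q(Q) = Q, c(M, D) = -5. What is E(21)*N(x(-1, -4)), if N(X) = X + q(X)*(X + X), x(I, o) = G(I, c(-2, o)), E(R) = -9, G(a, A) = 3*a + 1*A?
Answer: -1080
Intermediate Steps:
G(a, A) = A + 3*a (G(a, A) = 3*a + A = A + 3*a)
x(I, o) = -5 + 3*I
N(X) = X + 2*X² (N(X) = X + X*(X + X) = X + X*(2*X) = X + 2*X²)
E(21)*N(x(-1, -4)) = -9*(-5 + 3*(-1))*(1 + 2*(-5 + 3*(-1))) = -9*(-5 - 3)*(1 + 2*(-5 - 3)) = -(-72)*(1 + 2*(-8)) = -(-72)*(1 - 16) = -(-72)*(-15) = -9*120 = -1080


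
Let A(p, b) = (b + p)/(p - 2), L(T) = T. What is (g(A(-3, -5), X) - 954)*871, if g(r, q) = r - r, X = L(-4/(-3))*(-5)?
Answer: -830934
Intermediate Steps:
A(p, b) = (b + p)/(-2 + p)
X = -20/3 (X = -4/(-3)*(-5) = -4*(-⅓)*(-5) = (4/3)*(-5) = -20/3 ≈ -6.6667)
g(r, q) = 0
(g(A(-3, -5), X) - 954)*871 = (0 - 954)*871 = -954*871 = -830934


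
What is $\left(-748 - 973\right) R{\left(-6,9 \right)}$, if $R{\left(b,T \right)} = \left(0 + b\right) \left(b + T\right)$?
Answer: $30978$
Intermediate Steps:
$R{\left(b,T \right)} = b \left(T + b\right)$
$\left(-748 - 973\right) R{\left(-6,9 \right)} = \left(-748 - 973\right) \left(- 6 \left(9 - 6\right)\right) = - 1721 \left(\left(-6\right) 3\right) = \left(-1721\right) \left(-18\right) = 30978$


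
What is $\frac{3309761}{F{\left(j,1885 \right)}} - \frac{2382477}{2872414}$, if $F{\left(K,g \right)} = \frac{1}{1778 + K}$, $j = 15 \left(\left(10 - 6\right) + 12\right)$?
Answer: $\frac{19185133732720495}{2872414} \approx 6.6791 \cdot 10^{9}$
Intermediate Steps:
$j = 240$ ($j = 15 \left(4 + 12\right) = 15 \cdot 16 = 240$)
$\frac{3309761}{F{\left(j,1885 \right)}} - \frac{2382477}{2872414} = \frac{3309761}{\frac{1}{1778 + 240}} - \frac{2382477}{2872414} = \frac{3309761}{\frac{1}{2018}} - \frac{2382477}{2872414} = 3309761 \frac{1}{\frac{1}{2018}} - \frac{2382477}{2872414} = 3309761 \cdot 2018 - \frac{2382477}{2872414} = 6679097698 - \frac{2382477}{2872414} = \frac{19185133732720495}{2872414}$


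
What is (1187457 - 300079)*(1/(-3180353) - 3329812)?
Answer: -9397313128212633786/3180353 ≈ -2.9548e+12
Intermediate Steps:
(1187457 - 300079)*(1/(-3180353) - 3329812) = 887378*(-1/3180353 - 3329812) = 887378*(-10589977583637/3180353) = -9397313128212633786/3180353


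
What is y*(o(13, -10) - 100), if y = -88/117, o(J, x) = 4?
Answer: 2816/39 ≈ 72.205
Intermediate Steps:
y = -88/117 (y = -88*1/117 = -88/117 ≈ -0.75214)
y*(o(13, -10) - 100) = -88*(4 - 100)/117 = -88/117*(-96) = 2816/39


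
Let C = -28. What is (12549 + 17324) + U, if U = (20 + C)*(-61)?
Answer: 30361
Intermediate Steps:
U = 488 (U = (20 - 28)*(-61) = -8*(-61) = 488)
(12549 + 17324) + U = (12549 + 17324) + 488 = 29873 + 488 = 30361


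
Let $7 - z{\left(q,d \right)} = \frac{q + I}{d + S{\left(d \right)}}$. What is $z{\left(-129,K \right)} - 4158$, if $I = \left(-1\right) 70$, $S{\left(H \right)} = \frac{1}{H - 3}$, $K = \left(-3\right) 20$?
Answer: $- \frac{78932}{19} \approx -4154.3$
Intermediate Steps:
$K = -60$
$S{\left(H \right)} = \frac{1}{-3 + H}$
$I = -70$
$z{\left(q,d \right)} = 7 - \frac{-70 + q}{d + \frac{1}{-3 + d}}$ ($z{\left(q,d \right)} = 7 - \frac{q - 70}{d + \frac{1}{-3 + d}} = 7 - \frac{-70 + q}{d + \frac{1}{-3 + d}}$)
$z{\left(-129,K \right)} - 4158 = \frac{7 + \left(-3 - 60\right) \left(70 - -129 + 7 \left(-60\right)\right)}{1 - 60 \left(-3 - 60\right)} - 4158 = \frac{7 - 63 \left(70 + 129 - 420\right)}{1 - -3780} - 4158 = \frac{7 - -13923}{1 + 3780} - 4158 = \frac{7 + 13923}{3781} - 4158 = \frac{1}{3781} \cdot 13930 - 4158 = \frac{70}{19} - 4158 = - \frac{78932}{19}$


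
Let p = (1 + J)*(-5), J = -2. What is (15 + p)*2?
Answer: 40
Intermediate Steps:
p = 5 (p = (1 - 2)*(-5) = -1*(-5) = 5)
(15 + p)*2 = (15 + 5)*2 = 20*2 = 40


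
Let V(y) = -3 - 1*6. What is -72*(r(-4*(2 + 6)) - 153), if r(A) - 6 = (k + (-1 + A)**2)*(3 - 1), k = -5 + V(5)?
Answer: -144216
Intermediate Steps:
V(y) = -9 (V(y) = -3 - 6 = -9)
k = -14 (k = -5 - 9 = -14)
r(A) = -22 + 2*(-1 + A)**2 (r(A) = 6 + (-14 + (-1 + A)**2)*(3 - 1) = 6 + (-14 + (-1 + A)**2)*2 = 6 + (-28 + 2*(-1 + A)**2) = -22 + 2*(-1 + A)**2)
-72*(r(-4*(2 + 6)) - 153) = -72*((-22 + 2*(-1 - 4*(2 + 6))**2) - 153) = -72*((-22 + 2*(-1 - 4*8)**2) - 153) = -72*((-22 + 2*(-1 - 32)**2) - 153) = -72*((-22 + 2*(-33)**2) - 153) = -72*((-22 + 2*1089) - 153) = -72*((-22 + 2178) - 153) = -72*(2156 - 153) = -72*2003 = -144216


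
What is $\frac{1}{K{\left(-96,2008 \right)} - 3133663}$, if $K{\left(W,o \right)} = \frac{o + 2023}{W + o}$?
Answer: $- \frac{1912}{5991559625} \approx -3.1912 \cdot 10^{-7}$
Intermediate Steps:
$K{\left(W,o \right)} = \frac{2023 + o}{W + o}$
$\frac{1}{K{\left(-96,2008 \right)} - 3133663} = \frac{1}{\frac{2023 + 2008}{-96 + 2008} - 3133663} = \frac{1}{\frac{1}{1912} \cdot 4031 - 3133663} = \frac{1}{\frac{4031}{1912} - 3133663} = \frac{1}{- \frac{5991559625}{1912}} = - \frac{1912}{5991559625}$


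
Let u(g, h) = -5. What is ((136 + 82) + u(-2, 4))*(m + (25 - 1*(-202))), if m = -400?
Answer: -36849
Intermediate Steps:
((136 + 82) + u(-2, 4))*(m + (25 - 1*(-202))) = ((136 + 82) - 5)*(-400 + (25 - 1*(-202))) = (218 - 5)*(-400 + (25 + 202)) = 213*(-400 + 227) = 213*(-173) = -36849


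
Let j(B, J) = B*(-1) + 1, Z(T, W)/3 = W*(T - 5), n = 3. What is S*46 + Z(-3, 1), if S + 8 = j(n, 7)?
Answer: -484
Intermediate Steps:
Z(T, W) = 3*W*(-5 + T) (Z(T, W) = 3*(W*(T - 5)) = 3*(W*(-5 + T)) = 3*W*(-5 + T))
j(B, J) = 1 - B (j(B, J) = -B + 1 = 1 - B)
S = -10 (S = -8 + (1 - 1*3) = -8 + (1 - 3) = -8 - 2 = -10)
S*46 + Z(-3, 1) = -10*46 + 3*1*(-5 - 3) = -460 + 3*1*(-8) = -460 - 24 = -484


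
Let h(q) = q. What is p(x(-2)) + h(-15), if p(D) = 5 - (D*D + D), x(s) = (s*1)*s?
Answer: -30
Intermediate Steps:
x(s) = s² (x(s) = s*s = s²)
p(D) = 5 - D - D² (p(D) = 5 - (D² + D) = 5 - (D + D²) = 5 + (-D - D²) = 5 - D - D²)
p(x(-2)) + h(-15) = (5 - 1*(-2)² - ((-2)²)²) - 15 = (5 - 1*4 - 1*4²) - 15 = (5 - 4 - 1*16) - 15 = (5 - 4 - 16) - 15 = -15 - 15 = -30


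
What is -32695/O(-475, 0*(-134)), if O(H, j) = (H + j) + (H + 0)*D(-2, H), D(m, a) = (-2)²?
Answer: 6539/475 ≈ 13.766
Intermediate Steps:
D(m, a) = 4
O(H, j) = j + 5*H (O(H, j) = (H + j) + (H + 0)*4 = (H + j) + H*4 = (H + j) + 4*H = j + 5*H)
-32695/O(-475, 0*(-134)) = -32695/(0*(-134) + 5*(-475)) = -32695/(0 - 2375) = -32695/(-2375) = -32695*(-1/2375) = 6539/475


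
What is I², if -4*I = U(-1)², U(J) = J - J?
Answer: 0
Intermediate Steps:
U(J) = 0
I = 0 (I = -¼*0² = -¼*0 = 0)
I² = 0² = 0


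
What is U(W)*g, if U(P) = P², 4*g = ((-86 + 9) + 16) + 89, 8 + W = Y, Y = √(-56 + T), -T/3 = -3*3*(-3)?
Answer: 7*(8 - I*√137)² ≈ -511.0 - 1310.9*I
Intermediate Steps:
T = -81 (T = -3*(-3*3)*(-3) = -(-27)*(-3) = -3*27 = -81)
Y = I*√137 (Y = √(-56 - 81) = √(-137) = I*√137 ≈ 11.705*I)
W = -8 + I*√137 ≈ -8.0 + 11.705*I
g = 7 (g = (((-86 + 9) + 16) + 89)/4 = ((-77 + 16) + 89)/4 = (-61 + 89)/4 = (¼)*28 = 7)
U(W)*g = (-8 + I*√137)²*7 = 7*(-8 + I*√137)²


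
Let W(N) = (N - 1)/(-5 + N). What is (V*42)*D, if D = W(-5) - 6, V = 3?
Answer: -3402/5 ≈ -680.40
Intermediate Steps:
W(N) = (-1 + N)/(-5 + N)
D = -27/5 (D = (-1 - 5)/(-5 - 5) - 6 = -6/(-10) - 6 = -⅒*(-6) - 6 = ⅗ - 6 = -27/5 ≈ -5.4000)
(V*42)*D = (3*42)*(-27/5) = 126*(-27/5) = -3402/5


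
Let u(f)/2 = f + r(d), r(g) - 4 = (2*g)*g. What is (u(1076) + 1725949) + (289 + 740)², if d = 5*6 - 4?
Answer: 2789654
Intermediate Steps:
d = 26 (d = 30 - 4 = 26)
r(g) = 4 + 2*g² (r(g) = 4 + (2*g)*g = 4 + 2*g²)
u(f) = 2712 + 2*f (u(f) = 2*(f + (4 + 2*26²)) = 2*(f + (4 + 2*676)) = 2*(f + (4 + 1352)) = 2*(f + 1356) = 2*(1356 + f) = 2712 + 2*f)
(u(1076) + 1725949) + (289 + 740)² = ((2712 + 2*1076) + 1725949) + (289 + 740)² = ((2712 + 2152) + 1725949) + 1029² = (4864 + 1725949) + 1058841 = 1730813 + 1058841 = 2789654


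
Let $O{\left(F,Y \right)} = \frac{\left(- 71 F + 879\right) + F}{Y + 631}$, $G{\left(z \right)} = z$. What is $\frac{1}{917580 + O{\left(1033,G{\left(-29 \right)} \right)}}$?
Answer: $\frac{602}{552311729} \approx 1.09 \cdot 10^{-6}$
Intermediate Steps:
$O{\left(F,Y \right)} = \frac{879 - 70 F}{631 + Y}$ ($O{\left(F,Y \right)} = \frac{\left(879 - 71 F\right) + F}{631 + Y} = \frac{879 - 70 F}{631 + Y}$)
$\frac{1}{917580 + O{\left(1033,G{\left(-29 \right)} \right)}} = \frac{1}{917580 + \frac{879 - 72310}{631 - 29}} = \frac{1}{917580 + \frac{879 - 72310}{602}} = \frac{1}{917580 + \frac{1}{602} \left(-71431\right)} = \frac{1}{917580 - \frac{71431}{602}} = \frac{1}{\frac{552311729}{602}} = \frac{602}{552311729}$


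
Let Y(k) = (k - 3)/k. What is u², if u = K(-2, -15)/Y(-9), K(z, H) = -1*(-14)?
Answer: 441/4 ≈ 110.25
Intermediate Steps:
K(z, H) = 14
Y(k) = (-3 + k)/k
u = 21/2 (u = 14/(((-3 - 9)/(-9))) = 14/((-⅑*(-12))) = 14/(4/3) = 14*(¾) = 21/2 ≈ 10.500)
u² = (21/2)² = 441/4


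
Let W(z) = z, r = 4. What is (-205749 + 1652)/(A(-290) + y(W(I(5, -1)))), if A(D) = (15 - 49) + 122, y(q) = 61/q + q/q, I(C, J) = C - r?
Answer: -204097/150 ≈ -1360.6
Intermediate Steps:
I(C, J) = -4 + C (I(C, J) = C - 1*4 = C - 4 = -4 + C)
y(q) = 1 + 61/q (y(q) = 61/q + 1 = 1 + 61/q)
A(D) = 88 (A(D) = -34 + 122 = 88)
(-205749 + 1652)/(A(-290) + y(W(I(5, -1)))) = (-205749 + 1652)/(88 + (61 + (-4 + 5))/(-4 + 5)) = -204097/(88 + (61 + 1)/1) = -204097/(88 + 1*62) = -204097/(88 + 62) = -204097/150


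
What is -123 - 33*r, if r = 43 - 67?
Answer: 669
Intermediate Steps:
r = -24
-123 - 33*r = -123 - 33*(-24) = -123 + 792 = 669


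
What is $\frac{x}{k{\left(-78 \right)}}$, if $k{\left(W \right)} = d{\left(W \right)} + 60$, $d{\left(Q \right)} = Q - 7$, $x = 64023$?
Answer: $- \frac{64023}{25} \approx -2560.9$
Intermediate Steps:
$d{\left(Q \right)} = -7 + Q$
$k{\left(W \right)} = 53 + W$ ($k{\left(W \right)} = \left(-7 + W\right) + 60 = 53 + W$)
$\frac{x}{k{\left(-78 \right)}} = \frac{64023}{53 - 78} = \frac{64023}{-25} = 64023 \left(- \frac{1}{25}\right) = - \frac{64023}{25}$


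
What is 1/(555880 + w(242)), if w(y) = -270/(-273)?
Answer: 91/50585170 ≈ 1.7989e-6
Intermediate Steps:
w(y) = 90/91 (w(y) = -270*(-1/273) = 90/91)
1/(555880 + w(242)) = 1/(555880 + 90/91) = 1/(50585170/91) = 91/50585170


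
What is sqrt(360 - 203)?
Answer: sqrt(157) ≈ 12.530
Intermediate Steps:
sqrt(360 - 203) = sqrt(157)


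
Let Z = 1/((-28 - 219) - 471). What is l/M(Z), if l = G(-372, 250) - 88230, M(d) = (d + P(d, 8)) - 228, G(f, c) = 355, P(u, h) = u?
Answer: 31547125/81853 ≈ 385.41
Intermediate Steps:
Z = -1/718 (Z = 1/(-247 - 471) = 1/(-718) = -1/718 ≈ -0.0013928)
M(d) = -228 + 2*d (M(d) = (d + d) - 228 = 2*d - 228 = -228 + 2*d)
l = -87875 (l = 355 - 88230 = -87875)
l/M(Z) = -87875/(-228 + 2*(-1/718)) = -87875/(-228 - 1/359) = -87875/(-81853/359) = -87875*(-359/81853) = 31547125/81853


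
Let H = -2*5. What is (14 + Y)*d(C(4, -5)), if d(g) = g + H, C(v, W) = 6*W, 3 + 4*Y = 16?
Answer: -690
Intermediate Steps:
Y = 13/4 (Y = -¾ + (¼)*16 = -¾ + 4 = 13/4 ≈ 3.2500)
H = -10
d(g) = -10 + g (d(g) = g - 10 = -10 + g)
(14 + Y)*d(C(4, -5)) = (14 + 13/4)*(-10 + 6*(-5)) = 69*(-10 - 30)/4 = (69/4)*(-40) = -690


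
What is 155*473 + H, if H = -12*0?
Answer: 73315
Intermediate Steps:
H = 0
155*473 + H = 155*473 + 0 = 73315 + 0 = 73315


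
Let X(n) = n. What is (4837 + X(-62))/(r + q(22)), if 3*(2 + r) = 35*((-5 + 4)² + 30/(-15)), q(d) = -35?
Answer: -14325/146 ≈ -98.116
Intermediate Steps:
r = -41/3 (r = -2 + (35*((-5 + 4)² + 30/(-15)))/3 = -2 + (35*((-1)² + 30*(-1/15)))/3 = -2 + (35*(1 - 2))/3 = -2 + (35*(-1))/3 = -2 + (⅓)*(-35) = -2 - 35/3 = -41/3 ≈ -13.667)
(4837 + X(-62))/(r + q(22)) = (4837 - 62)/(-41/3 - 35) = 4775/(-146/3) = 4775*(-3/146) = -14325/146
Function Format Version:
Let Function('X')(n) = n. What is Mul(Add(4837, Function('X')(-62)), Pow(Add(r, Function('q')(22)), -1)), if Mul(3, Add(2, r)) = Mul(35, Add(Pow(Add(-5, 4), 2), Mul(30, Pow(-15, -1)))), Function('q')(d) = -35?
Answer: Rational(-14325, 146) ≈ -98.116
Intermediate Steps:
r = Rational(-41, 3) (r = Add(-2, Mul(Rational(1, 3), Mul(35, Add(Pow(Add(-5, 4), 2), Mul(30, Pow(-15, -1)))))) = Add(-2, Mul(Rational(1, 3), Mul(35, Add(Pow(-1, 2), Mul(30, Rational(-1, 15)))))) = Add(-2, Mul(Rational(1, 3), Mul(35, Add(1, -2)))) = Add(-2, Mul(Rational(1, 3), Mul(35, -1))) = Add(-2, Mul(Rational(1, 3), -35)) = Add(-2, Rational(-35, 3)) = Rational(-41, 3) ≈ -13.667)
Mul(Add(4837, Function('X')(-62)), Pow(Add(r, Function('q')(22)), -1)) = Mul(Add(4837, -62), Pow(Add(Rational(-41, 3), -35), -1)) = Mul(4775, Pow(Rational(-146, 3), -1)) = Mul(4775, Rational(-3, 146)) = Rational(-14325, 146)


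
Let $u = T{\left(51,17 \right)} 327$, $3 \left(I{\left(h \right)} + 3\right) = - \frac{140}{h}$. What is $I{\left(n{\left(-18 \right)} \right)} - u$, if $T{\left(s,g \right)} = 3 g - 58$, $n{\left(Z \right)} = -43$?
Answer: $\frac{295034}{129} \approx 2287.1$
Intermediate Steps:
$I{\left(h \right)} = -3 - \frac{140}{3 h}$ ($I{\left(h \right)} = -3 + \frac{\left(-140\right) \frac{1}{h}}{3} = -3 - \frac{140}{3 h}$)
$T{\left(s,g \right)} = -58 + 3 g$
$u = -2289$ ($u = \left(-58 + 3 \cdot 17\right) 327 = \left(-58 + 51\right) 327 = \left(-7\right) 327 = -2289$)
$I{\left(n{\left(-18 \right)} \right)} - u = \left(-3 - \frac{140}{3 \left(-43\right)}\right) - -2289 = \left(-3 - - \frac{140}{129}\right) + 2289 = \left(-3 + \frac{140}{129}\right) + 2289 = - \frac{247}{129} + 2289 = \frac{295034}{129}$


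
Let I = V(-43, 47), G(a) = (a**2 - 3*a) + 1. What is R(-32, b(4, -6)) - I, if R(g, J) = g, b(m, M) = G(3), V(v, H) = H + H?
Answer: -126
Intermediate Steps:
G(a) = 1 + a**2 - 3*a
V(v, H) = 2*H
I = 94 (I = 2*47 = 94)
b(m, M) = 1 (b(m, M) = 1 + 3**2 - 3*3 = 1 + 9 - 9 = 1)
R(-32, b(4, -6)) - I = -32 - 1*94 = -32 - 94 = -126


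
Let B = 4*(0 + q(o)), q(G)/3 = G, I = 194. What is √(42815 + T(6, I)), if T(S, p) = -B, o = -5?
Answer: 35*√35 ≈ 207.06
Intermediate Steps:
q(G) = 3*G
B = -60 (B = 4*(0 + 3*(-5)) = 4*(0 - 15) = 4*(-15) = -60)
T(S, p) = 60 (T(S, p) = -1*(-60) = 60)
√(42815 + T(6, I)) = √(42815 + 60) = √42875 = 35*√35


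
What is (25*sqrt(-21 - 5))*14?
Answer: 350*I*sqrt(26) ≈ 1784.7*I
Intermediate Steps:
(25*sqrt(-21 - 5))*14 = (25*sqrt(-26))*14 = (25*(I*sqrt(26)))*14 = (25*I*sqrt(26))*14 = 350*I*sqrt(26)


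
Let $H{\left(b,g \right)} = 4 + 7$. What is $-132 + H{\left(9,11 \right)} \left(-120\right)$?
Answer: $-1452$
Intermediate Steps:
$H{\left(b,g \right)} = 11$
$-132 + H{\left(9,11 \right)} \left(-120\right) = -132 + 11 \left(-120\right) = -132 - 1320 = -1452$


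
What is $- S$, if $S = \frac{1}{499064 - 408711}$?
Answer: $- \frac{1}{90353} \approx -1.1068 \cdot 10^{-5}$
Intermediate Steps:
$S = \frac{1}{90353} \approx 1.1068 \cdot 10^{-5}$
$- S = \left(-1\right) \frac{1}{90353} = - \frac{1}{90353}$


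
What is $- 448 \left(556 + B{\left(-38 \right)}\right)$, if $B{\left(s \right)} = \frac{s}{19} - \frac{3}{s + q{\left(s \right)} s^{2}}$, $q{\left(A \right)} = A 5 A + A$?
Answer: $- \frac{1286971073248}{5185385} \approx -2.4819 \cdot 10^{5}$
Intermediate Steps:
$q{\left(A \right)} = A + 5 A^{2}$ ($q{\left(A \right)} = 5 A A + A = 5 A^{2} + A = A + 5 A^{2}$)
$B{\left(s \right)} = - \frac{3}{s + s^{3} \left(1 + 5 s\right)} + \frac{s}{19}$ ($B{\left(s \right)} = \frac{s}{19} - \frac{3}{s + s \left(1 + 5 s\right) s^{2}} = s \frac{1}{19} - \frac{3}{s + s^{3} \left(1 + 5 s\right)} = \frac{s}{19} - \frac{3}{s + s^{3} \left(1 + 5 s\right)} = - \frac{3}{s + s^{3} \left(1 + 5 s\right)} + \frac{s}{19}$)
$- 448 \left(556 + B{\left(-38 \right)}\right) = - 448 \left(556 + \frac{-57 + \left(-38\right)^{2} + \left(-38\right)^{4} \left(1 + 5 \left(-38\right)\right)}{19 \left(-38\right) \left(1 + \left(-38\right)^{2} \left(1 + 5 \left(-38\right)\right)\right)}\right) = - 448 \left(556 + \frac{1}{19} \left(- \frac{1}{38}\right) \frac{1}{1 + 1444 \left(1 - 190\right)} \left(-57 + 1444 + 2085136 \left(1 - 190\right)\right)\right) = - 448 \left(556 + \frac{1}{19} \left(- \frac{1}{38}\right) \frac{1}{1 + 1444 \left(-189\right)} \left(-57 + 1444 + 2085136 \left(-189\right)\right)\right) = - 448 \left(556 + \frac{1}{19} \left(- \frac{1}{38}\right) \frac{1}{1 - 272916} \left(-57 + 1444 - 394090704\right)\right) = - 448 \left(556 + \frac{1}{19} \left(- \frac{1}{38}\right) \frac{1}{-272915} \left(-394089317\right)\right) = - 448 \left(556 + \frac{1}{19} \left(- \frac{1}{38}\right) \left(- \frac{1}{272915}\right) \left(-394089317\right)\right) = - 448 \left(556 - \frac{20741543}{10370770}\right) = \left(-448\right) \frac{5745406577}{10370770} = - \frac{1286971073248}{5185385}$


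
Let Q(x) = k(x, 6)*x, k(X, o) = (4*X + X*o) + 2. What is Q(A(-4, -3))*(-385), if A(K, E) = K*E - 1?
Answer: -474320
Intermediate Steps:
k(X, o) = 2 + 4*X + X*o
A(K, E) = -1 + E*K (A(K, E) = E*K - 1 = -1 + E*K)
Q(x) = x*(2 + 10*x) (Q(x) = (2 + 4*x + x*6)*x = (2 + 4*x + 6*x)*x = (2 + 10*x)*x = x*(2 + 10*x))
Q(A(-4, -3))*(-385) = (2*(-1 - 3*(-4))*(1 + 5*(-1 - 3*(-4))))*(-385) = (2*(-1 + 12)*(1 + 5*(-1 + 12)))*(-385) = (2*11*(1 + 5*11))*(-385) = (2*11*(1 + 55))*(-385) = (2*11*56)*(-385) = 1232*(-385) = -474320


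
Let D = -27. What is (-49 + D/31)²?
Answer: 2390116/961 ≈ 2487.1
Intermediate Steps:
(-49 + D/31)² = (-49 - 27/31)² = (-1546/31)² = 2390116/961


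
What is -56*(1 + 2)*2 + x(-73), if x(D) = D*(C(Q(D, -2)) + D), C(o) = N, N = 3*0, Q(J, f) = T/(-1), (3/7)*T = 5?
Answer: 4993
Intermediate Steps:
T = 35/3 (T = (7/3)*5 = 35/3 ≈ 11.667)
Q(J, f) = -35/3 (Q(J, f) = (35/3)/(-1) = (35/3)*(-1) = -35/3)
N = 0
C(o) = 0
x(D) = D² (x(D) = D*(0 + D) = D*D = D²)
-56*(1 + 2)*2 + x(-73) = -56*(1 + 2)*2 + (-73)² = -168*2 + 5329 = -56*6 + 5329 = -336 + 5329 = 4993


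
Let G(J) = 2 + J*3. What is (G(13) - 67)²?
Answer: 676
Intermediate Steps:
G(J) = 2 + 3*J
(G(13) - 67)² = ((2 + 3*13) - 67)² = ((2 + 39) - 67)² = (41 - 67)² = (-26)² = 676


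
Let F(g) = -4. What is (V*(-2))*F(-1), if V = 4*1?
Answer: 32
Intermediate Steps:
V = 4
(V*(-2))*F(-1) = (4*(-2))*(-4) = -8*(-4) = 32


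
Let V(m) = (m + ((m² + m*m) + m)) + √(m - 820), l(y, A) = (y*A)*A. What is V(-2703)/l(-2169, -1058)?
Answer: -1217251/202325043 - I*√3523/2427900516 ≈ -0.0060163 - 2.4447e-8*I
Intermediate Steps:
l(y, A) = y*A² (l(y, A) = (A*y)*A = y*A²)
V(m) = √(-820 + m) + 2*m + 2*m² (V(m) = (m + ((m² + m²) + m)) + √(-820 + m) = (m + (2*m² + m)) + √(-820 + m) = (m + (m + 2*m²)) + √(-820 + m) = (2*m + 2*m²) + √(-820 + m) = √(-820 + m) + 2*m + 2*m²)
V(-2703)/l(-2169, -1058) = (√(-820 - 2703) + 2*(-2703) + 2*(-2703)²)/((-2169*(-1058)²)) = (√(-3523) - 5406 + 2*7306209)/((-2169*1119364)) = (I*√3523 - 5406 + 14612418)/(-2427900516) = (14607012 + I*√3523)*(-1/2427900516) = -1217251/202325043 - I*√3523/2427900516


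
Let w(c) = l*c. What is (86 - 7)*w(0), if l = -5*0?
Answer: 0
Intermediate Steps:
l = 0
w(c) = 0 (w(c) = 0*c = 0)
(86 - 7)*w(0) = (86 - 7)*0 = 79*0 = 0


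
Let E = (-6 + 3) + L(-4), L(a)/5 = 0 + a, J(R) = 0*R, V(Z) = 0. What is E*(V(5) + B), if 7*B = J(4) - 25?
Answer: 575/7 ≈ 82.143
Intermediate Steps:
J(R) = 0
B = -25/7 (B = (0 - 25)/7 = (⅐)*(-25) = -25/7 ≈ -3.5714)
L(a) = 5*a (L(a) = 5*(0 + a) = 5*a)
E = -23 (E = (-6 + 3) + 5*(-4) = -3 - 20 = -23)
E*(V(5) + B) = -23*(0 - 25/7) = -23*(-25/7) = 575/7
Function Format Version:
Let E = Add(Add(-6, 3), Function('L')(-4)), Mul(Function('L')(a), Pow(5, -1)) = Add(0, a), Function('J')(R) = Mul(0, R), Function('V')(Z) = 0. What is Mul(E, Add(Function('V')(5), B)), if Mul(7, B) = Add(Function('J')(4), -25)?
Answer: Rational(575, 7) ≈ 82.143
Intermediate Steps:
Function('J')(R) = 0
B = Rational(-25, 7) (B = Mul(Rational(1, 7), Add(0, -25)) = Mul(Rational(1, 7), -25) = Rational(-25, 7) ≈ -3.5714)
Function('L')(a) = Mul(5, a) (Function('L')(a) = Mul(5, Add(0, a)) = Mul(5, a))
E = -23 (E = Add(Add(-6, 3), Mul(5, -4)) = Add(-3, -20) = -23)
Mul(E, Add(Function('V')(5), B)) = Mul(-23, Add(0, Rational(-25, 7))) = Mul(-23, Rational(-25, 7)) = Rational(575, 7)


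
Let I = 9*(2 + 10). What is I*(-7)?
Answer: -756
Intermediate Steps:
I = 108 (I = 9*12 = 108)
I*(-7) = 108*(-7) = -756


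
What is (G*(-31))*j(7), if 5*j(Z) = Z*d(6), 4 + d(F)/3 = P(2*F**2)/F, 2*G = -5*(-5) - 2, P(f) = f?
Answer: -59892/5 ≈ -11978.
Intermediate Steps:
G = 23/2 (G = (-5*(-5) - 2)/2 = (25 - 2)/2 = (1/2)*23 = 23/2 ≈ 11.500)
d(F) = -12 + 6*F (d(F) = -12 + 3*((2*F**2)/F) = -12 + 3*(2*F) = -12 + 6*F)
j(Z) = 24*Z/5 (j(Z) = (Z*(-12 + 6*6))/5 = (Z*(-12 + 36))/5 = (Z*24)/5 = (24*Z)/5 = 24*Z/5)
(G*(-31))*j(7) = ((23/2)*(-31))*((24/5)*7) = -713/2*168/5 = -59892/5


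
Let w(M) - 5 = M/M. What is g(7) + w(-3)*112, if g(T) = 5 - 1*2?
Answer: 675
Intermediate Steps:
w(M) = 6 (w(M) = 5 + M/M = 5 + 1 = 6)
g(T) = 3 (g(T) = 5 - 2 = 3)
g(7) + w(-3)*112 = 3 + 6*112 = 3 + 672 = 675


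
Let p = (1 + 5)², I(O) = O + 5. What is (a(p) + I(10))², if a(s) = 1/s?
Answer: 292681/1296 ≈ 225.83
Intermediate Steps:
I(O) = 5 + O
p = 36 (p = 6² = 36)
(a(p) + I(10))² = (1/36 + (5 + 10))² = (1/36 + 15)² = (541/36)² = 292681/1296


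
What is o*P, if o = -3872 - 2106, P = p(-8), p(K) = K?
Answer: 47824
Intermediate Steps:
P = -8
o = -5978
o*P = -5978*(-8) = 47824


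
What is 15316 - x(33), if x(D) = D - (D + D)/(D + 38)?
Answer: 1085159/71 ≈ 15284.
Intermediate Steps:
x(D) = D - 2*D/(38 + D)
15316 - x(33) = 15316 - 33*(36 + 33)/(38 + 33) = 15316 - 33*69/71 = 15316 - 1*2277/71 = 15316 - 2277/71 = 1085159/71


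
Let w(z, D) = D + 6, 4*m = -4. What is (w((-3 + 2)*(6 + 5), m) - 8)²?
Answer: 9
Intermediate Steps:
m = -1 (m = (¼)*(-4) = -1)
w(z, D) = 6 + D
(w((-3 + 2)*(6 + 5), m) - 8)² = ((6 - 1) - 8)² = (5 - 8)² = (-3)² = 9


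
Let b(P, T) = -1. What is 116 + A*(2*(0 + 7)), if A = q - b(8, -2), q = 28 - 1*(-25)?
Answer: 872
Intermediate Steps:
q = 53 (q = 28 + 25 = 53)
A = 54 (A = 53 - 1*(-1) = 53 + 1 = 54)
116 + A*(2*(0 + 7)) = 116 + 54*(2*(0 + 7)) = 116 + 54*(2*7) = 116 + 54*14 = 116 + 756 = 872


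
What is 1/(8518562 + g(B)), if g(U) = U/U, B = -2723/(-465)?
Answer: 1/8518563 ≈ 1.1739e-7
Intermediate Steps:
B = 2723/465 (B = -2723*(-1/465) = 2723/465 ≈ 5.8559)
g(U) = 1
1/(8518562 + g(B)) = 1/(8518562 + 1) = 1/8518563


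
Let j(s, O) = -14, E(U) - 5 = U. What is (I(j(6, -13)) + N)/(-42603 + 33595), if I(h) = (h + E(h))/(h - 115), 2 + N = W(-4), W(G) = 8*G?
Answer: 4363/1162032 ≈ 0.0037546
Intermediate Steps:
E(U) = 5 + U
N = -34 (N = -2 + 8*(-4) = -2 - 32 = -34)
I(h) = (5 + 2*h)/(-115 + h) (I(h) = (h + (5 + h))/(h - 115) = (5 + 2*h)/(-115 + h))
(I(j(6, -13)) + N)/(-42603 + 33595) = ((5 + 2*(-14))/(-115 - 14) - 34)/(-42603 + 33595) = ((5 - 28)/(-129) - 34)/(-9008) = (-1/129*(-23) - 34)*(-1/9008) = (23/129 - 34)*(-1/9008) = -4363/129*(-1/9008) = 4363/1162032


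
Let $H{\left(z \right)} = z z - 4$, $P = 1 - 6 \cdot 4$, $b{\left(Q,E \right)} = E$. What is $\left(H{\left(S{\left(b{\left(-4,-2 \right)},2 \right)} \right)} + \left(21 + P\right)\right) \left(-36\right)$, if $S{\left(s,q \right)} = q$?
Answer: $72$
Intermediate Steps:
$P = -23$ ($P = 1 - 24 = -23$)
$H{\left(z \right)} = -4 + z^{2}$ ($H{\left(z \right)} = z^{2} - 4 = -4 + z^{2}$)
$\left(H{\left(S{\left(b{\left(-4,-2 \right)},2 \right)} \right)} + \left(21 + P\right)\right) \left(-36\right) = \left(\left(-4 + 2^{2}\right) + \left(21 - 23\right)\right) \left(-36\right) = \left(\left(-4 + 4\right) - 2\right) \left(-36\right) = \left(0 - 2\right) \left(-36\right) = \left(-2\right) \left(-36\right) = 72$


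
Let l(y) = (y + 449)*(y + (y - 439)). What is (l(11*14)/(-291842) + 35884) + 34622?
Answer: 20576691045/291842 ≈ 70506.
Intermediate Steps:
l(y) = (-439 + 2*y)*(449 + y) (l(y) = (449 + y)*(y + (-439 + y)) = (449 + y)*(-439 + 2*y) = (-439 + 2*y)*(449 + y))
(l(11*14)/(-291842) + 35884) + 34622 = ((-197111 + 2*(11*14)² + 459*(11*14))/(-291842) + 35884) + 34622 = ((-197111 + 2*154² + 459*154)*(-1/291842) + 35884) + 34622 = ((-197111 + 2*23716 + 70686)*(-1/291842) + 35884) + 34622 = ((-197111 + 47432 + 70686)*(-1/291842) + 35884) + 34622 = (-78993*(-1/291842) + 35884) + 34622 = (78993/291842 + 35884) + 34622 = 10472537321/291842 + 34622 = 20576691045/291842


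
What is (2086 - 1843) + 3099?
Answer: 3342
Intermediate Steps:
(2086 - 1843) + 3099 = 243 + 3099 = 3342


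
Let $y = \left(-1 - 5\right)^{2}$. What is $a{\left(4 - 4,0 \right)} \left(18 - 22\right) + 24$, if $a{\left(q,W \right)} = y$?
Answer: $-120$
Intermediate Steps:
$y = 36$ ($y = \left(-6\right)^{2} = 36$)
$a{\left(q,W \right)} = 36$
$a{\left(4 - 4,0 \right)} \left(18 - 22\right) + 24 = 36 \left(18 - 22\right) + 24 = 36 \left(-4\right) + 24 = -144 + 24 = -120$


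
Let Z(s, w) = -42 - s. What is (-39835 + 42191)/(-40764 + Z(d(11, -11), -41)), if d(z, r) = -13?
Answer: -124/2147 ≈ -0.057755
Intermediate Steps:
(-39835 + 42191)/(-40764 + Z(d(11, -11), -41)) = (-39835 + 42191)/(-40764 + (-42 - 1*(-13))) = 2356/(-40764 + (-42 + 13)) = 2356/(-40764 - 29) = 2356/(-40793) = 2356*(-1/40793) = -124/2147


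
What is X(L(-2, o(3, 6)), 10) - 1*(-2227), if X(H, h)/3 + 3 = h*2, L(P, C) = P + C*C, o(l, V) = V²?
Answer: 2278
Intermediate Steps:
L(P, C) = P + C²
X(H, h) = -9 + 6*h (X(H, h) = -9 + 3*(h*2) = -9 + 3*(2*h) = -9 + 6*h)
X(L(-2, o(3, 6)), 10) - 1*(-2227) = (-9 + 6*10) - 1*(-2227) = (-9 + 60) + 2227 = 51 + 2227 = 2278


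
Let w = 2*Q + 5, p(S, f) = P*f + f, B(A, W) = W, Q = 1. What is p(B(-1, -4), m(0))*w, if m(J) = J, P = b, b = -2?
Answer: 0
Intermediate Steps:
P = -2
p(S, f) = -f (p(S, f) = -2*f + f = -f)
w = 7 (w = 2*1 + 5 = 2 + 5 = 7)
p(B(-1, -4), m(0))*w = -1*0*7 = 0*7 = 0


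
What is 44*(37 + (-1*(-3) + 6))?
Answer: 2024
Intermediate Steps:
44*(37 + (-1*(-3) + 6)) = 44*(37 + (3 + 6)) = 44*(37 + 9) = 44*46 = 2024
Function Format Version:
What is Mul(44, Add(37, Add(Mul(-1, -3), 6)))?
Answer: 2024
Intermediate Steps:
Mul(44, Add(37, Add(Mul(-1, -3), 6))) = Mul(44, Add(37, Add(3, 6))) = Mul(44, Add(37, 9)) = Mul(44, 46) = 2024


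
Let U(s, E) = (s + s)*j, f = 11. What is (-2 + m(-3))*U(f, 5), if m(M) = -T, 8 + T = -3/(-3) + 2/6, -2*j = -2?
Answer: 308/3 ≈ 102.67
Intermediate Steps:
j = 1 (j = -1/2*(-2) = 1)
U(s, E) = 2*s (U(s, E) = (s + s)*1 = (2*s)*1 = 2*s)
T = -20/3 (T = -8 + (-3/(-3) + 2/6) = -8 + (-3*(-1/3) + 2*(1/6)) = -8 + (1 + 1/3) = -8 + 4/3 = -20/3 ≈ -6.6667)
m(M) = 20/3 (m(M) = -1*(-20/3) = 20/3)
(-2 + m(-3))*U(f, 5) = (-2 + 20/3)*(2*11) = (14/3)*22 = 308/3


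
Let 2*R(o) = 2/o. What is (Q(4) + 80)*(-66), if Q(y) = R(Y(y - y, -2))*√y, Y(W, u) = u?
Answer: -5214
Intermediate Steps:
R(o) = 1/o (R(o) = (2/o)/2 = 1/o)
Q(y) = -√y/2 (Q(y) = √y/(-2) = -√y/2)
(Q(4) + 80)*(-66) = (-√4/2 + 80)*(-66) = (-½*2 + 80)*(-66) = (-1 + 80)*(-66) = 79*(-66) = -5214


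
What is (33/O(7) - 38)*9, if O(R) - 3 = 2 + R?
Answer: -1269/4 ≈ -317.25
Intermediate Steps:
O(R) = 5 + R (O(R) = 3 + (2 + R) = 5 + R)
(33/O(7) - 38)*9 = (33/(5 + 7) - 38)*9 = (33/12 - 38)*9 = (33*(1/12) - 38)*9 = (11/4 - 38)*9 = -141/4*9 = -1269/4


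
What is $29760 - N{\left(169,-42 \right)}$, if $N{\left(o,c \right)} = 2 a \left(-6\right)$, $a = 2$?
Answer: $29784$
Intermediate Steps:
$N{\left(o,c \right)} = -24$ ($N{\left(o,c \right)} = 2 \cdot 2 \left(-6\right) = 4 \left(-6\right) = -24$)
$29760 - N{\left(169,-42 \right)} = 29760 - -24 = 29760 + 24 = 29784$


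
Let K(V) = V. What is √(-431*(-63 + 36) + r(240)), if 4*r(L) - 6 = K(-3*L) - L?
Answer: 3*√5066/2 ≈ 106.76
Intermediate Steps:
r(L) = 3/2 - L (r(L) = 3/2 + (-3*L - L)/4 = 3/2 + (-4*L)/4 = 3/2 - L)
√(-431*(-63 + 36) + r(240)) = √(-431*(-63 + 36) + (3/2 - 1*240)) = √(-431*(-27) + (3/2 - 240)) = √(11637 - 477/2) = √(22797/2) = 3*√5066/2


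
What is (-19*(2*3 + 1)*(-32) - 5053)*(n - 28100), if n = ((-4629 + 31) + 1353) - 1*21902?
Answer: 42437859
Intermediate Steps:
n = -25147 (n = (-4598 + 1353) - 21902 = -3245 - 21902 = -25147)
(-19*(2*3 + 1)*(-32) - 5053)*(n - 28100) = (-19*(2*3 + 1)*(-32) - 5053)*(-25147 - 28100) = (-19*(6 + 1)*(-32) - 5053)*(-53247) = (-19*7*(-32) - 5053)*(-53247) = (-133*(-32) - 5053)*(-53247) = (4256 - 5053)*(-53247) = -797*(-53247) = 42437859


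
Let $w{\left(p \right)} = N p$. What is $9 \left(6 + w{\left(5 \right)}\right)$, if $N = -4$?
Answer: $-126$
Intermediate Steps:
$w{\left(p \right)} = - 4 p$
$9 \left(6 + w{\left(5 \right)}\right) = 9 \left(6 - 20\right) = 9 \left(-14\right) = -126$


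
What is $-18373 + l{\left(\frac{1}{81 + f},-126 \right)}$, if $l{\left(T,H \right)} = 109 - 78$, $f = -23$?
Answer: $-18342$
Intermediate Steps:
$l{\left(T,H \right)} = 31$
$-18373 + l{\left(\frac{1}{81 + f},-126 \right)} = -18373 + 31 = -18342$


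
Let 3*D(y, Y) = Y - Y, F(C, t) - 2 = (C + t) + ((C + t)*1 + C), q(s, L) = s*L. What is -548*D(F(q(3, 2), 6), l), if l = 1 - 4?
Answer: 0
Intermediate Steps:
q(s, L) = L*s
l = -3
F(C, t) = 2 + 2*t + 3*C (F(C, t) = 2 + ((C + t) + ((C + t)*1 + C)) = 2 + ((C + t) + ((C + t) + C)) = 2 + ((C + t) + (t + 2*C)) = 2 + (2*t + 3*C) = 2 + 2*t + 3*C)
D(y, Y) = 0 (D(y, Y) = (Y - Y)/3 = (1/3)*0 = 0)
-548*D(F(q(3, 2), 6), l) = -548*0 = 0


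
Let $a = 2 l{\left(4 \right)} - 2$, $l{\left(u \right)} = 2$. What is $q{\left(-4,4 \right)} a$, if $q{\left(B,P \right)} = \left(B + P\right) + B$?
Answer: $-8$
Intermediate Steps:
$q{\left(B,P \right)} = P + 2 B$
$a = 2$ ($a = 2 \cdot 2 - 2 = 4 - 2 = 2$)
$q{\left(-4,4 \right)} a = \left(4 + 2 \left(-4\right)\right) 2 = \left(4 - 8\right) 2 = \left(-4\right) 2 = -8$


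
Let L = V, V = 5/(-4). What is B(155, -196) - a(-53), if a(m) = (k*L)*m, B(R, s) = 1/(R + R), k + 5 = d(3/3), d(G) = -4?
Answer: 369677/620 ≈ 596.25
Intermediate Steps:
V = -5/4 (V = 5*(-¼) = -5/4 ≈ -1.2500)
L = -5/4 ≈ -1.2500
k = -9 (k = -5 - 4 = -9)
B(R, s) = 1/(2*R)
a(m) = 45*m/4 (a(m) = (-9*(-5/4))*m = 45*m/4)
B(155, -196) - a(-53) = (½)/155 - 45*(-53)/4 = (½)*(1/155) - 1*(-2385/4) = 1/310 + 2385/4 = 369677/620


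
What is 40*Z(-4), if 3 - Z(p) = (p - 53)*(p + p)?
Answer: -18120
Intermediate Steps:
Z(p) = 3 - 2*p*(-53 + p) (Z(p) = 3 - (p - 53)*(p + p) = 3 - (-53 + p)*2*p = 3 - 2*p*(-53 + p))
40*Z(-4) = 40*(3 - 2*(-4)**2 + 106*(-4)) = 40*(3 - 2*16 - 424) = 40*(3 - 32 - 424) = 40*(-453) = -18120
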